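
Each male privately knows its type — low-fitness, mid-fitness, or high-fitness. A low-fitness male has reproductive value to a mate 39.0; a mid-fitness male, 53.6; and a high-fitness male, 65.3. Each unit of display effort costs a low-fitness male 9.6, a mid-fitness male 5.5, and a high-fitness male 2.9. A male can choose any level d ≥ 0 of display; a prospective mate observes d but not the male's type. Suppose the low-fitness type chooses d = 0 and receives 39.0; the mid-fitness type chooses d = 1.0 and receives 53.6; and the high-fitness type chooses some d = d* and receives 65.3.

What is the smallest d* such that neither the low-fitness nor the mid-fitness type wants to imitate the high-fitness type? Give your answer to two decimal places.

3.13

Low-fitness type (on-path payoff 39.0) won't mimic when 39.0 ≥ 65.3 − 9.6·d*, i.e. d* ≥ 2.74.
Mid-fitness type (on-path payoff 53.6 − 5.5×1.0 = 48.1) won't mimic when 48.1 ≥ 65.3 − 5.5·d*, i.e. d* ≥ 3.13.
Both must hold, so d* = max(2.74, 3.13) = 3.13. The mid-fitness type's constraint binds.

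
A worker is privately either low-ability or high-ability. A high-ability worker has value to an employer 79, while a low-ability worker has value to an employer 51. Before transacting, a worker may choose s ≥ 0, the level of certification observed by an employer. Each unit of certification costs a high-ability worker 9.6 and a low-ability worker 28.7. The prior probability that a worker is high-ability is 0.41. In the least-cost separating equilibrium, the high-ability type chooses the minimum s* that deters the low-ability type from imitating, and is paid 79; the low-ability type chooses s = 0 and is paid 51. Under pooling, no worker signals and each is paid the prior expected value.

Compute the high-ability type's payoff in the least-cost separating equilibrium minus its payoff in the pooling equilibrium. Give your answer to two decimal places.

7.15

Least-cost separating signal: s* solves 51 = 79 − 28.7·s*, so s* = (79 − 51)/28.7 ≈ 0.9756.
High-ability type's separating payoff: 79 − 9.6 × s* = 79 − 9.6 × (79 − 51)/28.7 = 79 − 268.8/28.7 ≈ 69.6341.
Pooling payoff: 0.41 × 79 + 0.59 × 51 = 62.48.
Difference: 69.6341 − 62.48 = 7.1541, i.e. 7.15 to two decimal places.
The high-ability type prefers to separate.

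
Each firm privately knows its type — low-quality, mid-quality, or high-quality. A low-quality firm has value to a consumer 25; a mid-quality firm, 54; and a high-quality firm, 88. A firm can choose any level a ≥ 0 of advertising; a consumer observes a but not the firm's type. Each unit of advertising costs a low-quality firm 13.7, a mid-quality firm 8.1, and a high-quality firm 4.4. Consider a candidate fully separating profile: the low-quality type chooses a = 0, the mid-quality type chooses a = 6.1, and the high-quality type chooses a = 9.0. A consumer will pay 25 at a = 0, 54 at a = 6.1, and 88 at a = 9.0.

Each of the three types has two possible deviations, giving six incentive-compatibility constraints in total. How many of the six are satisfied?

Low-quality (own payoff 25): to a=6.1 gives 54 − 13.7×6.1 = -29.57 → no gain ✓; to a=9.0 gives 88 − 13.7×9.0 = -35.3 → no gain ✓.
High-quality (own payoff 88 − 4.4×9.0 = 48.4): to a=0 gives 25 → no gain ✓; to a=6.1 gives 54 − 4.4×6.1 = 27.16 → no gain ✓.
Mid-quality (own payoff 54 − 8.1×6.1 = 4.59): to a=0 gives 25 → profitable ✗; to a=9.0 gives 88 − 8.1×9.0 = 15.1 → profitable ✗.
4 of the 6 constraints hold; not an equilibrium.

4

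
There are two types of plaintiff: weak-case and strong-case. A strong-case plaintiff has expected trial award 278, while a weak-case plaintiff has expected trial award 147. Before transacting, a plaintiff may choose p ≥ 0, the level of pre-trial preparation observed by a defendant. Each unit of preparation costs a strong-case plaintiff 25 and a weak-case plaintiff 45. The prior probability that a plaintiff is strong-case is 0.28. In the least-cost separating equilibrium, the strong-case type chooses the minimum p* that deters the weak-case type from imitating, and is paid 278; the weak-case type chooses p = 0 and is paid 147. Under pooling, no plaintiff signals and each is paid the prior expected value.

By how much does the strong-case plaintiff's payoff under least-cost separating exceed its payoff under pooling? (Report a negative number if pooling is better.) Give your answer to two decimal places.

Least-cost separating signal: p* solves 147 = 278 − 45·p*, so p* = (278 − 147)/45 ≈ 2.9111.
Strong-case type's separating payoff: 278 − 25 × p* = 278 − 25 × (278 − 147)/45 = 278 − 3275/45 ≈ 205.2222.
Pooling payoff: 0.28 × 278 + 0.72 × 147 = 183.68.
Difference: 205.2222 − 183.68 = 21.5422, i.e. 21.54 to two decimal places.
The strong-case type prefers to separate.

21.54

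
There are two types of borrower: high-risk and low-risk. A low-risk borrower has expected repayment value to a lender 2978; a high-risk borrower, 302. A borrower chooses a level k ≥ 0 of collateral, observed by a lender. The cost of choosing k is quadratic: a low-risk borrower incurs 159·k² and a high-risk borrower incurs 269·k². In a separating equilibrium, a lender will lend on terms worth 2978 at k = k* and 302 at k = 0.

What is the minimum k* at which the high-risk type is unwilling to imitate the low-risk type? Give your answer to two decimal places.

3.15

The high-risk type at k = 0 receives 302; imitating at k* yields 2978 − 269·k*².
Indifference: 302 = 2978 − 269·k*², so k*² = (2978 − 302) / 269 ≈ 9.9480.
k* = √9.9480 ≈ 3.15.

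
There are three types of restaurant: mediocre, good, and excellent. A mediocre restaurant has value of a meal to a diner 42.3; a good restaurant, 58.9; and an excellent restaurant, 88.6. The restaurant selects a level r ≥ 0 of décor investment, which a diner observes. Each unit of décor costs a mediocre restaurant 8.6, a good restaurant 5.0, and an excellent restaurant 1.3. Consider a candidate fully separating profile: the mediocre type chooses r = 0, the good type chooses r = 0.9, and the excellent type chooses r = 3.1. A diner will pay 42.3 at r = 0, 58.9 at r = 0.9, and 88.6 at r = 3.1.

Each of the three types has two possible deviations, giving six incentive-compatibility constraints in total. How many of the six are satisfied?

3

Mediocre (own payoff 42.3): to r=0.9 gives 58.9 − 8.6×0.9 = 51.16 → profitable ✗; to r=3.1 gives 88.6 − 8.6×3.1 = 61.94 → profitable ✗.
Excellent (own payoff 88.6 − 1.3×3.1 = 84.57): to r=0 gives 42.3 → no gain ✓; to r=0.9 gives 58.9 − 1.3×0.9 = 57.73 → no gain ✓.
Good (own payoff 58.9 − 5.0×0.9 = 54.4): to r=0 gives 42.3 → no gain ✓; to r=3.1 gives 88.6 − 5.0×3.1 = 73.1 → profitable ✗.
3 of the 6 constraints hold; not an equilibrium.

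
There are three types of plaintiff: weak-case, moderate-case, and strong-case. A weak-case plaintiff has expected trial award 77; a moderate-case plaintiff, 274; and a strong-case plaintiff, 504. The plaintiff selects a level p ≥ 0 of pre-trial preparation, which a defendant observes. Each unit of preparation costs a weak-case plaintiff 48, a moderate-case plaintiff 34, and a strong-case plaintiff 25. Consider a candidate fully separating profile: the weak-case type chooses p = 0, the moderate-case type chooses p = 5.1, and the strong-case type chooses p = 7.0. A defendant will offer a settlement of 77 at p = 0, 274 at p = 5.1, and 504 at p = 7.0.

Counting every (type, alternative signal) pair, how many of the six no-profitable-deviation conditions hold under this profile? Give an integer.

Moderate-case (own payoff 274 − 34×5.1 = 100.6): to p=0 gives 77 → no gain ✓; to p=7.0 gives 504 − 34×7.0 = 266 → profitable ✗.
Strong-case (own payoff 504 − 25×7.0 = 329): to p=0 gives 77 → no gain ✓; to p=5.1 gives 274 − 25×5.1 = 146.5 → no gain ✓.
Weak-case (own payoff 77): to p=5.1 gives 274 − 48×5.1 = 29.2 → no gain ✓; to p=7.0 gives 504 − 48×7.0 = 168 → profitable ✗.
4 of the 6 constraints hold; not an equilibrium.

4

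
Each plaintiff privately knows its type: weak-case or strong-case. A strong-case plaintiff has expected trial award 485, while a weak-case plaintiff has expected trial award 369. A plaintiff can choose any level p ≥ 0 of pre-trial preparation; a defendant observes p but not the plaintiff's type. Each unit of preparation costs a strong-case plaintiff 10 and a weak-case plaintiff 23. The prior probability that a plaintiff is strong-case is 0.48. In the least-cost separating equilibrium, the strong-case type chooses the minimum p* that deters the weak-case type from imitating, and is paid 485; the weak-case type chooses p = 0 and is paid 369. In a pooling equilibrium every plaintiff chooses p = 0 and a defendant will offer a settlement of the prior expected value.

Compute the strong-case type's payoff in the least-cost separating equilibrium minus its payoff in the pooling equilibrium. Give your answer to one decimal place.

9.9

Least-cost separating signal: p* solves 369 = 485 − 23·p*, so p* = (485 − 369)/23 ≈ 5.0435.
Strong-case type's separating payoff: 485 − 10 × p* = 485 − 10 × (485 − 369)/23 = 485 − 1160/23 ≈ 434.565.
Pooling payoff: 0.48 × 485 + 0.52 × 369 = 424.68.
Difference: 434.565 − 424.68 = 9.885, i.e. 9.9 to one decimal place.
The strong-case type prefers to separate.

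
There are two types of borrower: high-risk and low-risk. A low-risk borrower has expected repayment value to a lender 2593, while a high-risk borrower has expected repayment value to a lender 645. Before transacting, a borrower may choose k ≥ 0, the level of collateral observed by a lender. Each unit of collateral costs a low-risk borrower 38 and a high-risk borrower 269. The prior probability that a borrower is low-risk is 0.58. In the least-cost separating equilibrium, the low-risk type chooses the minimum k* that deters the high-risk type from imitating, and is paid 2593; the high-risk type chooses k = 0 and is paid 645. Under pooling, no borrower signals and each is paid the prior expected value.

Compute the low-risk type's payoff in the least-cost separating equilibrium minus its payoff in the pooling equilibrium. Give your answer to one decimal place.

Least-cost separating signal: k* solves 645 = 2593 − 269·k*, so k* = (2593 − 645)/269 ≈ 7.2416.
Low-risk type's separating payoff: 2593 − 38 × k* = 2593 − 38 × (2593 − 645)/269 = 2593 − 74024/269 ≈ 2317.818.
Pooling payoff: 0.58 × 2593 + 0.42 × 645 = 1774.84.
Difference: 2317.818 − 1774.84 = 542.978, i.e. 543.0 to one decimal place.
The low-risk type prefers to separate.

543.0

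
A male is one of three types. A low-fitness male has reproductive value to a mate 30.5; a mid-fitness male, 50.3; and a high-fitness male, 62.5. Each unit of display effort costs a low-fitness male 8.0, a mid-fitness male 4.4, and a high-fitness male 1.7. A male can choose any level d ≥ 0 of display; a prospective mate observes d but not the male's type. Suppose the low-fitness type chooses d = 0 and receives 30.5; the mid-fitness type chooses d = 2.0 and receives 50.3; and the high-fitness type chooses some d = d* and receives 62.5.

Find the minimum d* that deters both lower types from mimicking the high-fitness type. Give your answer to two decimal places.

4.77

Mid-fitness type (on-path payoff 50.3 − 4.4×2.0 = 41.5) won't mimic when 41.5 ≥ 62.5 − 4.4·d*, i.e. d* ≥ 4.77.
Low-fitness type (on-path payoff 30.5) won't mimic when 30.5 ≥ 62.5 − 8.0·d*, i.e. d* ≥ 4.00.
Both must hold, so d* = max(4.00, 4.77) = 4.77. The mid-fitness type's constraint binds.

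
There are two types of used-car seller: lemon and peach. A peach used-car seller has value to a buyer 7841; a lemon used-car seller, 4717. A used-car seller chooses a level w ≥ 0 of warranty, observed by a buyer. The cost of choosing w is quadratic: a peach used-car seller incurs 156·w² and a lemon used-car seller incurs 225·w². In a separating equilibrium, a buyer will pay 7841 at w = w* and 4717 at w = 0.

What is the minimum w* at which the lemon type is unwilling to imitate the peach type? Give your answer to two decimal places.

3.73

The lemon type at w = 0 receives 4717; imitating at w* yields 7841 − 225·w*².
Indifference: 4717 = 7841 − 225·w*², so w*² = (7841 − 4717) / 225 ≈ 13.8844.
w* = √13.8844 ≈ 3.73.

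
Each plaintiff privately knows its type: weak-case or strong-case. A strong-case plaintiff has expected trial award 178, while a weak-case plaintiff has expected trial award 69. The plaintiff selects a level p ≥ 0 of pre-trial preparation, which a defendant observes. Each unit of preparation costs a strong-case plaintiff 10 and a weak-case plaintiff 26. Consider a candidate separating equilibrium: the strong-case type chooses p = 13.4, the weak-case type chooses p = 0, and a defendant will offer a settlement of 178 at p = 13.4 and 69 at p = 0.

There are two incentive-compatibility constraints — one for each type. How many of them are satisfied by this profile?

1

Weak-case type: stay at 0 → 69; mimic → 178 − 26 × 13.4 = -170.4. IC holds (69 ≥ -170.4).
Strong-case type: signal → 178 − 10 × 13.4 = 44; deviate to 0 → 69. IC fails (44 < 69).
1 of 2 constraints hold, so this profile is not an equilibrium.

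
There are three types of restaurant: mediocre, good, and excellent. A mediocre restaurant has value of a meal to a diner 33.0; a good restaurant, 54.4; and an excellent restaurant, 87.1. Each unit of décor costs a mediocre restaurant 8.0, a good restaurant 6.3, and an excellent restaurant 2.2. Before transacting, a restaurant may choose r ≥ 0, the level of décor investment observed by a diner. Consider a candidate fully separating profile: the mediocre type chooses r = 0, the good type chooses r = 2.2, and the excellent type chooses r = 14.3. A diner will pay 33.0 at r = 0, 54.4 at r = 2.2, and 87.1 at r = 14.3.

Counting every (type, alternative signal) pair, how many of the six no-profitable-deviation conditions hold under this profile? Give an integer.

5

Good (own payoff 54.4 − 6.3×2.2 = 40.54): to r=0 gives 33.0 → no gain ✓; to r=14.3 gives 87.1 − 6.3×14.3 = -2.99 → no gain ✓.
Mediocre (own payoff 33.0): to r=2.2 gives 54.4 − 8.0×2.2 = 36.8 → profitable ✗; to r=14.3 gives 87.1 − 8.0×14.3 = -27.3 → no gain ✓.
Excellent (own payoff 87.1 − 2.2×14.3 = 55.64): to r=0 gives 33.0 → no gain ✓; to r=2.2 gives 54.4 − 2.2×2.2 = 49.56 → no gain ✓.
5 of the 6 constraints hold; not an equilibrium.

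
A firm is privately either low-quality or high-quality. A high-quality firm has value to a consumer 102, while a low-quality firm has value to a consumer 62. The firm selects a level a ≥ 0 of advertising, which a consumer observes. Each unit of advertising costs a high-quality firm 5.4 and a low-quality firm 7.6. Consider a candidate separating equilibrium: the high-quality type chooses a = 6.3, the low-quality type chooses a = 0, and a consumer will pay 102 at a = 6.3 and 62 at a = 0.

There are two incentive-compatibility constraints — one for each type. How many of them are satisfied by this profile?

Low-quality type: stay at 0 → 62; mimic → 102 − 7.6 × 6.3 = 54.12. IC holds (62 ≥ 54.12).
High-quality type: signal → 102 − 5.4 × 6.3 = 67.98; deviate to 0 → 62. IC holds (67.98 ≥ 62).
2 of 2 constraints hold, so this is a separating equilibrium.

2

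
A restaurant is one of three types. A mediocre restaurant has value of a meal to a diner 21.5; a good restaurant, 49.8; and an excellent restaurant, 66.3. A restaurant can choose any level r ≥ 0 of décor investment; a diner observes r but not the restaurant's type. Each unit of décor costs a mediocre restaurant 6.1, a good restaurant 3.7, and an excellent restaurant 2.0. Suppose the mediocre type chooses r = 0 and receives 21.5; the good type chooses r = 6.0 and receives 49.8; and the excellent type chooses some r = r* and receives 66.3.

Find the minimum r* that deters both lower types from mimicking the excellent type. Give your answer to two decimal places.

Good type (on-path payoff 49.8 − 3.7×6.0 = 27.6) won't mimic when 27.6 ≥ 66.3 − 3.7·r*, i.e. r* ≥ 10.46.
Mediocre type (on-path payoff 21.5) won't mimic when 21.5 ≥ 66.3 − 6.1·r*, i.e. r* ≥ 7.34.
Both must hold, so r* = max(7.34, 10.46) = 10.46. The good type's constraint binds.

10.46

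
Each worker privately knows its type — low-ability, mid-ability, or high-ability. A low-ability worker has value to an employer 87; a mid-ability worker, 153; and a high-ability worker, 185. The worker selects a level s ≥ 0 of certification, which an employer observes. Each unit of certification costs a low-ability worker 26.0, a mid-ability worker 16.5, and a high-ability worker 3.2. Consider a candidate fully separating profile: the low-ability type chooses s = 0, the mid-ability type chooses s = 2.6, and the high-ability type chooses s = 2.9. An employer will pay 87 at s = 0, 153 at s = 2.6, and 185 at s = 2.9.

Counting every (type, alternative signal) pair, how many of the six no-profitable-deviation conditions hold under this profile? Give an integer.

4

High-ability (own payoff 185 − 3.2×2.9 = 175.72): to s=0 gives 87 → no gain ✓; to s=2.6 gives 153 − 3.2×2.6 = 144.68 → no gain ✓.
Mid-ability (own payoff 153 − 16.5×2.6 = 110.1): to s=0 gives 87 → no gain ✓; to s=2.9 gives 185 − 16.5×2.9 = 137.15 → profitable ✗.
Low-ability (own payoff 87): to s=2.6 gives 153 − 26.0×2.6 = 85.4 → no gain ✓; to s=2.9 gives 185 − 26.0×2.9 = 109.6 → profitable ✗.
4 of the 6 constraints hold; not an equilibrium.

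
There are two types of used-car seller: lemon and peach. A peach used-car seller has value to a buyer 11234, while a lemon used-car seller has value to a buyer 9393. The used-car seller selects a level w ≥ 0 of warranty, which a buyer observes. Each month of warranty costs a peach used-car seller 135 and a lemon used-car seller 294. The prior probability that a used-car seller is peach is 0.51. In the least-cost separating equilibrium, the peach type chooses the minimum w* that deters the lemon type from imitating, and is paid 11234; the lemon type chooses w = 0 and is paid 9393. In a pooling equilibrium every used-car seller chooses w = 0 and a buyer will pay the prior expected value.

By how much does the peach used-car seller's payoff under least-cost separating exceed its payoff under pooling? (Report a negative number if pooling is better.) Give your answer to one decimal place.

Least-cost separating signal: w* solves 9393 = 11234 − 294·w*, so w* = (11234 − 9393)/294 ≈ 6.2619.
Peach type's separating payoff: 11234 − 135 × w* = 11234 − 135 × (11234 − 9393)/294 = 11234 − 248535/294 ≈ 10388.643.
Pooling payoff: 0.51 × 11234 + 0.49 × 9393 = 10331.91.
Difference: 10388.643 − 10331.91 = 56.733, i.e. 56.7 to one decimal place.
The peach type prefers to separate.

56.7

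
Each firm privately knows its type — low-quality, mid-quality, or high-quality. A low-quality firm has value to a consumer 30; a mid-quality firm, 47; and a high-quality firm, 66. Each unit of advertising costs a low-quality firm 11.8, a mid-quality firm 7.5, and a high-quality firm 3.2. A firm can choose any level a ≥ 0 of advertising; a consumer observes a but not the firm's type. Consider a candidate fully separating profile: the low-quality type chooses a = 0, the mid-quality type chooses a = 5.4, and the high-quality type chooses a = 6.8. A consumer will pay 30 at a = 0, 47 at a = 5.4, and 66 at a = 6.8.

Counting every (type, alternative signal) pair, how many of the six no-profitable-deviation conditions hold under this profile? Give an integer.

High-quality (own payoff 66 − 3.2×6.8 = 44.24): to a=0 gives 30 → no gain ✓; to a=5.4 gives 47 − 3.2×5.4 = 29.72 → no gain ✓.
Low-quality (own payoff 30): to a=5.4 gives 47 − 11.8×5.4 = -16.72 → no gain ✓; to a=6.8 gives 66 − 11.8×6.8 = -14.24 → no gain ✓.
Mid-quality (own payoff 47 − 7.5×5.4 = 6.5): to a=0 gives 30 → profitable ✗; to a=6.8 gives 66 − 7.5×6.8 = 15 → profitable ✗.
4 of the 6 constraints hold; not an equilibrium.

4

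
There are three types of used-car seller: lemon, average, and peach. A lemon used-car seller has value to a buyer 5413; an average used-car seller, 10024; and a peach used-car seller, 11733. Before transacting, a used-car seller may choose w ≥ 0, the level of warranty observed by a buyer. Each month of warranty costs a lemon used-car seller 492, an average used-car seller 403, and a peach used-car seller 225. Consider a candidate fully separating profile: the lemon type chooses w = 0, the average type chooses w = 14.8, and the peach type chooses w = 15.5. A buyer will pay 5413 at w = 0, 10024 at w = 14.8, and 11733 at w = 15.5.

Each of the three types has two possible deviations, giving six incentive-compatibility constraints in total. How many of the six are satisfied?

4

Lemon (own payoff 5413): to w=14.8 gives 10024 − 492×14.8 = 2742.4 → no gain ✓; to w=15.5 gives 11733 − 492×15.5 = 4107 → no gain ✓.
Average (own payoff 10024 − 403×14.8 = 4059.6): to w=0 gives 5413 → profitable ✗; to w=15.5 gives 11733 − 403×15.5 = 5486.5 → profitable ✗.
Peach (own payoff 11733 − 225×15.5 = 8245.5): to w=0 gives 5413 → no gain ✓; to w=14.8 gives 10024 − 225×14.8 = 6694 → no gain ✓.
4 of the 6 constraints hold; not an equilibrium.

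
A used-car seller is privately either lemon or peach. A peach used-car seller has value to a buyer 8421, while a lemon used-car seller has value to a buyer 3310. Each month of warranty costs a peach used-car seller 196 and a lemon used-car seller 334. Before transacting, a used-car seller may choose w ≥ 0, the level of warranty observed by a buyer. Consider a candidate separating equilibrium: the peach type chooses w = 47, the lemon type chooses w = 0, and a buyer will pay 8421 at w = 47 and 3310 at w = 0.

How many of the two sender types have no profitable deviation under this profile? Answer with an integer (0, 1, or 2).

Lemon type: stay at 0 → 3310; mimic → 8421 − 334 × 47 = -7277. IC holds (3310 ≥ -7277).
Peach type: signal → 8421 − 196 × 47 = -791; deviate to 0 → 3310. IC fails (-791 < 3310).
1 of 2 constraints hold, so this profile is not an equilibrium.

1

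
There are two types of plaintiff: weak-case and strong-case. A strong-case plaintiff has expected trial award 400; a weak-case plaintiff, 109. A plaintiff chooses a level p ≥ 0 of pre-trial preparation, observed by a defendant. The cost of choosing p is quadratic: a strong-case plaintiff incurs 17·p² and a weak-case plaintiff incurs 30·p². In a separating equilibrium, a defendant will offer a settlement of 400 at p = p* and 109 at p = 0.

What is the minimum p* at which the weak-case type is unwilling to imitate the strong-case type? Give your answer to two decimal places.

The weak-case type at p = 0 receives 109; imitating at p* yields 400 − 30·p*².
Indifference: 109 = 400 − 30·p*², so p*² = (400 − 109) / 30 = 9.7.
p* = √9.7 ≈ 3.11.

3.11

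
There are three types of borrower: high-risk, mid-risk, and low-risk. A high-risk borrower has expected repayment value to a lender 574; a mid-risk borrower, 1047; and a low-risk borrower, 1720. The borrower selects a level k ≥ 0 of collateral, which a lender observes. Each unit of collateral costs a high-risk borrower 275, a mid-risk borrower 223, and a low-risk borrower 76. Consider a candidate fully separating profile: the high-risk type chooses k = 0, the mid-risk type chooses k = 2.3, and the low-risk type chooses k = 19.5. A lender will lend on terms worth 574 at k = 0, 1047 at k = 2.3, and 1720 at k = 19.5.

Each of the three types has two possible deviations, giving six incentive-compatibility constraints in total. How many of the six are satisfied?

Low-risk (own payoff 1720 − 76×19.5 = 238): to k=0 gives 574 → profitable ✗; to k=2.3 gives 1047 − 76×2.3 = 872.2 → profitable ✗.
Mid-risk (own payoff 1047 − 223×2.3 = 534.1): to k=0 gives 574 → profitable ✗; to k=19.5 gives 1720 − 223×19.5 = -2628.5 → no gain ✓.
High-risk (own payoff 574): to k=2.3 gives 1047 − 275×2.3 = 414.5 → no gain ✓; to k=19.5 gives 1720 − 275×19.5 = -3642.5 → no gain ✓.
3 of the 6 constraints hold; not an equilibrium.

3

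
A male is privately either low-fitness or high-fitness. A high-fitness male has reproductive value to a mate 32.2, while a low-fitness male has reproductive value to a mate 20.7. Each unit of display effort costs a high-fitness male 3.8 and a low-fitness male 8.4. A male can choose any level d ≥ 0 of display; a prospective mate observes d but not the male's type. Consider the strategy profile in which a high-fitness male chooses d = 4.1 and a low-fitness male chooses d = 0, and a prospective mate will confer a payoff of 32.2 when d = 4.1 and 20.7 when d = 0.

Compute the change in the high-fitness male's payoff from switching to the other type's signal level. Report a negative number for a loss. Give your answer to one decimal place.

4.1

Playing d = 4.1 the high-fitness male receives 32.2 − 3.8 × 4.1 = 16.62.
Deviating to d = 0 yields 20.7 instead.
Gain from deviating: 20.7 − 16.62 = 4.08, i.e. 4.1 to one decimal place.
The gain is positive, so the high-fitness type's incentive-compatibility constraint is violated — this profile is not a separating equilibrium.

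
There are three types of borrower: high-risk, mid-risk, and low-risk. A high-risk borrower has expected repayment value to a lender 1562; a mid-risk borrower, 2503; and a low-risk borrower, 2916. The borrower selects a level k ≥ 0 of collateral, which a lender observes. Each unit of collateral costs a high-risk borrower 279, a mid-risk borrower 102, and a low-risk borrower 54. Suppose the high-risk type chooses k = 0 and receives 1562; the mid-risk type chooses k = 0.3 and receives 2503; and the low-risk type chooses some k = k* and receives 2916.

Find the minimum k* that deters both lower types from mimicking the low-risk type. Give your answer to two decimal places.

High-risk type (on-path payoff 1562) won't mimic when 1562 ≥ 2916 − 279·k*, i.e. k* ≥ 4.85.
Mid-risk type (on-path payoff 2503 − 102×0.3 = 2472.4) won't mimic when 2472.4 ≥ 2916 − 102·k*, i.e. k* ≥ 4.35.
Both must hold, so k* = max(4.85, 4.35) = 4.85. The high-risk type's constraint binds.

4.85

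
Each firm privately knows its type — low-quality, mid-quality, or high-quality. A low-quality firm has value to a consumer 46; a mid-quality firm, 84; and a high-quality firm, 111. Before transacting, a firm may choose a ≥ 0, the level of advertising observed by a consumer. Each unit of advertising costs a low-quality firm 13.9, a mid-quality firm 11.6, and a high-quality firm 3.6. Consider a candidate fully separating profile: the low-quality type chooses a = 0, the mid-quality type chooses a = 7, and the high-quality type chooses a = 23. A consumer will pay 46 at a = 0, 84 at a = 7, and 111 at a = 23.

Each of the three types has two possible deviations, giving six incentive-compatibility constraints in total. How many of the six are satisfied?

Mid-quality (own payoff 84 − 11.6×7 = 2.8): to a=0 gives 46 → profitable ✗; to a=23 gives 111 − 11.6×23 = -155.8 → no gain ✓.
High-quality (own payoff 111 − 3.6×23 = 28.2): to a=0 gives 46 → profitable ✗; to a=7 gives 84 − 3.6×7 = 58.8 → profitable ✗.
Low-quality (own payoff 46): to a=7 gives 84 − 13.9×7 = -13.3 → no gain ✓; to a=23 gives 111 − 13.9×23 = -208.7 → no gain ✓.
3 of the 6 constraints hold; not an equilibrium.

3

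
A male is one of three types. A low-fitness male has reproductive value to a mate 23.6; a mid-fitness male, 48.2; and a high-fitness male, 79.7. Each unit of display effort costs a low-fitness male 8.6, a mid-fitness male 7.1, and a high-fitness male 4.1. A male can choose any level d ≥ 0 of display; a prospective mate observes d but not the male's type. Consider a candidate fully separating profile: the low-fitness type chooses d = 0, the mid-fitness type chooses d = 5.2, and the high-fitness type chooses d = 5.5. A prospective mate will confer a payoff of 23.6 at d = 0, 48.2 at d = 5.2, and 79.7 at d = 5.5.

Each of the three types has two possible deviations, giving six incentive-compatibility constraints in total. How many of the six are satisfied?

3

High-fitness (own payoff 79.7 − 4.1×5.5 = 57.15): to d=0 gives 23.6 → no gain ✓; to d=5.2 gives 48.2 − 4.1×5.2 = 26.88 → no gain ✓.
Low-fitness (own payoff 23.6): to d=5.2 gives 48.2 − 8.6×5.2 = 3.48 → no gain ✓; to d=5.5 gives 79.7 − 8.6×5.5 = 32.4 → profitable ✗.
Mid-fitness (own payoff 48.2 − 7.1×5.2 = 11.28): to d=0 gives 23.6 → profitable ✗; to d=5.5 gives 79.7 − 7.1×5.5 = 40.65 → profitable ✗.
3 of the 6 constraints hold; not an equilibrium.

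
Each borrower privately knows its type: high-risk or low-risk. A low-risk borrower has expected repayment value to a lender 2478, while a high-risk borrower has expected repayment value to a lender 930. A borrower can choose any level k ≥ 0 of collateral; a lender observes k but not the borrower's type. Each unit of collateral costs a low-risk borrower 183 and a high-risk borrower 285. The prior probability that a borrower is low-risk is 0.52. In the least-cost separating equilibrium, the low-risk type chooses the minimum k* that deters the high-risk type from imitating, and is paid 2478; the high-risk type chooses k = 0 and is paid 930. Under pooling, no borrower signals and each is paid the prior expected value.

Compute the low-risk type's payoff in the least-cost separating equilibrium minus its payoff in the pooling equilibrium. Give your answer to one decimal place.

-250.9

Least-cost separating signal: k* solves 930 = 2478 − 285·k*, so k* = (2478 − 930)/285 ≈ 5.4316.
Low-risk type's separating payoff: 2478 − 183 × k* = 2478 − 183 × (2478 − 930)/285 = 2478 − 283284/285 ≈ 1484.021.
Pooling payoff: 0.52 × 2478 + 0.48 × 930 = 1734.96.
Difference: 1484.021 − 1734.96 = -250.939, i.e. -250.9 to one decimal place.
The low-risk type would prefer the pooling outcome.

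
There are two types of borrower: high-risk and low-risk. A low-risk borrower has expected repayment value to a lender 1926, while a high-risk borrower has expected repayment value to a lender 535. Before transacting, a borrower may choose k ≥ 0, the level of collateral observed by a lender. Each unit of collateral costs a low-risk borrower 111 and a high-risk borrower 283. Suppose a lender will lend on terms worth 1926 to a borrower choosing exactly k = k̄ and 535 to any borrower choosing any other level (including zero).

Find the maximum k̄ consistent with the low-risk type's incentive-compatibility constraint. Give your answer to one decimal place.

12.5

Choosing k̄ yields the low-risk type 1926 − 111·k̄; choosing zero yields 535.
The low-risk type is indifferent at 1926 − 111·k̄ = 535, i.e. k̄ = (1926 − 535) / 111 ≈ 12.5.
For any k̄ above 12.5 the low-risk type would rather pool at zero, so separation collapses.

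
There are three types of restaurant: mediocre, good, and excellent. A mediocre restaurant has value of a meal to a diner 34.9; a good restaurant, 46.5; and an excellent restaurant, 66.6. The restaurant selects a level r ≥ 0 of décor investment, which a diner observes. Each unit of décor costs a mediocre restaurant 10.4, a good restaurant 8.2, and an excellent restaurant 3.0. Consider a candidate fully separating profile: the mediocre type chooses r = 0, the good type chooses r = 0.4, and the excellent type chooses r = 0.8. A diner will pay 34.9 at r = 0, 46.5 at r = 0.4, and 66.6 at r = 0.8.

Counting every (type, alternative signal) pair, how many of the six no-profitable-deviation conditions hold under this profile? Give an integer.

Mediocre (own payoff 34.9): to r=0.4 gives 46.5 − 10.4×0.4 = 42.34 → profitable ✗; to r=0.8 gives 66.6 − 10.4×0.8 = 58.28 → profitable ✗.
Good (own payoff 46.5 − 8.2×0.4 = 43.22): to r=0 gives 34.9 → no gain ✓; to r=0.8 gives 66.6 − 8.2×0.8 = 60.04 → profitable ✗.
Excellent (own payoff 66.6 − 3.0×0.8 = 64.2): to r=0 gives 34.9 → no gain ✓; to r=0.4 gives 46.5 − 3.0×0.4 = 45.3 → no gain ✓.
3 of the 6 constraints hold; not an equilibrium.

3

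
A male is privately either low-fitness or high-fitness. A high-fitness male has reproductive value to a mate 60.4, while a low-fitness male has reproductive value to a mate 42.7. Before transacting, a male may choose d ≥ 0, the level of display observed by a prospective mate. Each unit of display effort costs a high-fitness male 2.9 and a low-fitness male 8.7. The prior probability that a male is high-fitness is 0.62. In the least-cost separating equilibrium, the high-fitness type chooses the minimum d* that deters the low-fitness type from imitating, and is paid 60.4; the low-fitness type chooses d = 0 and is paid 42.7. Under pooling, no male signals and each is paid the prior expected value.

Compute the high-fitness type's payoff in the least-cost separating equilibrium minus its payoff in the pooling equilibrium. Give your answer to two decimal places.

0.83

Least-cost separating signal: d* solves 42.7 = 60.4 − 8.7·d*, so d* = (60.4 − 42.7)/8.7 ≈ 2.0345.
High-fitness type's separating payoff: 60.4 − 2.9 × d* = 60.4 − 2.9 × (60.4 − 42.7)/8.7 = 60.4 − 51.33/8.7 = 54.5.
Pooling payoff: 0.62 × 60.4 + 0.38 × 42.7 = 53.674.
Difference: 54.5 − 53.674 = 0.826, i.e. 0.83 to two decimal places.
The high-fitness type prefers to separate.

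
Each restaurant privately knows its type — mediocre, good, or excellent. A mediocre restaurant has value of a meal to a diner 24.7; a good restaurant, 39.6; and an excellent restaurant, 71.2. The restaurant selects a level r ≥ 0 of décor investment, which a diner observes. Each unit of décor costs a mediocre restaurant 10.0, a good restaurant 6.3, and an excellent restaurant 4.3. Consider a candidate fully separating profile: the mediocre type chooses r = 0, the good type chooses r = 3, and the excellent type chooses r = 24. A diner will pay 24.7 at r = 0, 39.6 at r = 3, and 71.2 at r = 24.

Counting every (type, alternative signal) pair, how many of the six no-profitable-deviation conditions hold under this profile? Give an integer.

Good (own payoff 39.6 − 6.3×3 = 20.7): to r=0 gives 24.7 → profitable ✗; to r=24 gives 71.2 − 6.3×24 = -80 → no gain ✓.
Excellent (own payoff 71.2 − 4.3×24 = -32): to r=0 gives 24.7 → profitable ✗; to r=3 gives 39.6 − 4.3×3 = 26.7 → profitable ✗.
Mediocre (own payoff 24.7): to r=3 gives 39.6 − 10.0×3 = 9.6 → no gain ✓; to r=24 gives 71.2 − 10.0×24 = -168.8 → no gain ✓.
3 of the 6 constraints hold; not an equilibrium.

3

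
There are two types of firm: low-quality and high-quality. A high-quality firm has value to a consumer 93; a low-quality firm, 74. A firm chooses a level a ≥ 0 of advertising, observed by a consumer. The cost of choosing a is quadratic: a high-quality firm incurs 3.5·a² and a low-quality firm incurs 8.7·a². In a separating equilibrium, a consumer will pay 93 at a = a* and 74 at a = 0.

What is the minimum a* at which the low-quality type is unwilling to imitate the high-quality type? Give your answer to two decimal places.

The low-quality type at a = 0 receives 74; imitating at a* yields 93 − 8.7·a*².
Indifference: 74 = 93 − 8.7·a*², so a*² = (93 − 74) / 8.7 ≈ 2.1839.
a* = √2.1839 ≈ 1.48.

1.48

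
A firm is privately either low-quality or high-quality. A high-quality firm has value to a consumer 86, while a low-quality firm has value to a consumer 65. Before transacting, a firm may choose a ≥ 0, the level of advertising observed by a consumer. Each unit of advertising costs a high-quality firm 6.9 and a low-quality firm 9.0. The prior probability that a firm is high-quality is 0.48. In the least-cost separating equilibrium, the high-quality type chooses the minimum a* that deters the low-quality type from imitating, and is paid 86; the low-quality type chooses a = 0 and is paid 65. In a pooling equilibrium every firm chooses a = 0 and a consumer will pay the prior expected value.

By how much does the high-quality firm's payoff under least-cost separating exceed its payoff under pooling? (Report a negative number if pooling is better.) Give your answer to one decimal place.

Least-cost separating signal: a* solves 65 = 86 − 9.0·a*, so a* = (86 − 65)/9.0 ≈ 2.3333.
High-quality type's separating payoff: 86 − 6.9 × a* = 86 − 6.9 × (86 − 65)/9.0 = 86 − 144.9/9.0 = 69.9.
Pooling payoff: 0.48 × 86 + 0.52 × 65 = 75.08.
Difference: 69.9 − 75.08 = -5.18, i.e. -5.2 to one decimal place.
The high-quality type would prefer the pooling outcome.

-5.2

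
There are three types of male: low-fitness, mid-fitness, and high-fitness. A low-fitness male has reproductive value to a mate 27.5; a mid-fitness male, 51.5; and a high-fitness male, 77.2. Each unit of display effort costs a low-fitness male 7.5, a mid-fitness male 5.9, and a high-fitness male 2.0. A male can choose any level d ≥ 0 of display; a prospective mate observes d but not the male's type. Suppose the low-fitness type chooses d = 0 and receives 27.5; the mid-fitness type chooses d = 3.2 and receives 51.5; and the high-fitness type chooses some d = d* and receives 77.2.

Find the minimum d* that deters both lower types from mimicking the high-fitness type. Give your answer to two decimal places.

Low-fitness type (on-path payoff 27.5) won't mimic when 27.5 ≥ 77.2 − 7.5·d*, i.e. d* ≥ 6.63.
Mid-fitness type (on-path payoff 51.5 − 5.9×3.2 = 32.62) won't mimic when 32.62 ≥ 77.2 − 5.9·d*, i.e. d* ≥ 7.56.
Both must hold, so d* = max(6.63, 7.56) = 7.56. The mid-fitness type's constraint binds.

7.56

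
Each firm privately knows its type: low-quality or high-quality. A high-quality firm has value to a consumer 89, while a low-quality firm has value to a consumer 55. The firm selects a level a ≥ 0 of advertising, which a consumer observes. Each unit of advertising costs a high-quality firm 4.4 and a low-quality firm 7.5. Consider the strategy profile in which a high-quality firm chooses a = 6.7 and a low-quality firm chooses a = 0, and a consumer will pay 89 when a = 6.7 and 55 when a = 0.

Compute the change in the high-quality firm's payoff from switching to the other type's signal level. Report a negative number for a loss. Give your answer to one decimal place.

-4.5

Playing a = 6.7 the high-quality firm receives 89 − 4.4 × 6.7 = 59.52.
Deviating to a = 0 yields 55 instead.
Gain from deviating: 55 − 59.52 = -4.52, i.e. -4.5 to one decimal place.
The gain is negative, so the high-quality type's incentive-compatibility constraint is satisfied.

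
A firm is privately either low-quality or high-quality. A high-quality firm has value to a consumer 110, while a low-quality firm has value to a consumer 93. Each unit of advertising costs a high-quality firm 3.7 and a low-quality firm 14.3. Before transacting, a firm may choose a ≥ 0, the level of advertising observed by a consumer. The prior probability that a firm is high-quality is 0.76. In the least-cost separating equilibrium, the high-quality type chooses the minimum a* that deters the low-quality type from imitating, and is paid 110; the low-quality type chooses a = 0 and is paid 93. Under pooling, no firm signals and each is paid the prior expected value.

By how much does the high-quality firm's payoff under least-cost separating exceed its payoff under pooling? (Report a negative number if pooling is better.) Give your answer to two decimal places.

-0.32

Least-cost separating signal: a* solves 93 = 110 − 14.3·a*, so a* = (110 − 93)/14.3 ≈ 1.1888.
High-quality type's separating payoff: 110 − 3.7 × a* = 110 − 3.7 × (110 − 93)/14.3 = 110 − 62.9/14.3 ≈ 105.6014.
Pooling payoff: 0.76 × 110 + 0.24 × 93 = 105.92.
Difference: 105.6014 − 105.92 = -0.3186, i.e. -0.32 to two decimal places.
The high-quality type would prefer the pooling outcome.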